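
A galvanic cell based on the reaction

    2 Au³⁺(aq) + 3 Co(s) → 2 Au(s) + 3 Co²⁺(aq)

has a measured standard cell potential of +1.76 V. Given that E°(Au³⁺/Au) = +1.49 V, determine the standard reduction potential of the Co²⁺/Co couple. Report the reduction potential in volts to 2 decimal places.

In the reaction as written the Au³⁺/Au couple is reduced (cathode) and Co²⁺/Co is oxidized (anode), so E°cell = E°(Au³⁺/Au) − E°(Co²⁺/Co).
E°(Co²⁺/Co) = E°(cathode) − E°cell = +1.49 − (+1.76) = −0.27 V.

−0.27 V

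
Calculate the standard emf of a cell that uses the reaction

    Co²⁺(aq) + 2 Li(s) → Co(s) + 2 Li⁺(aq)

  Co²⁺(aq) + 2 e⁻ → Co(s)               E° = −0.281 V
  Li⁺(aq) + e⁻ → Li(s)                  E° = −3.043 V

Co²⁺(aq) gains electrons, so the Co²⁺/Co couple is the cathode; the Li⁺/Li couple is the anode.
E°cell = E°(cathode) − E°(anode) = −0.281 − (−3.043) = +2.762 V.

+2.762 V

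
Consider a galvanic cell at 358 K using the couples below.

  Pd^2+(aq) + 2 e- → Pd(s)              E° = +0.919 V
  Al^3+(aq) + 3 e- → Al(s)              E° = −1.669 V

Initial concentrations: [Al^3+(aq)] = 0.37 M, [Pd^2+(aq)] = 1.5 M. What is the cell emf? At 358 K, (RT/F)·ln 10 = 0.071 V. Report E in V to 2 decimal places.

Since E°(Pd²⁺/Pd) > E°(Al³⁺/Al), Pd²⁺/Pd serves as the cathode.
The standard potential is +0.919 − (−1.669) = +2.588 V and the balanced reaction transfers n = 6 electrons.
Balancing gives 3 Pd^2+(aq) + 2 Al(s) → 3 Pd(s) + 2 Al^3+(aq); hence Q = [Al^3+(aq)]^2 / [Pd^2+(aq)]^3 = 0.0406 (log Q = −1.392).
E = E° − (0.071/n)·log Q = +2.588 − (0.071/6)(−1.392) = +2.60 V.

+2.60 V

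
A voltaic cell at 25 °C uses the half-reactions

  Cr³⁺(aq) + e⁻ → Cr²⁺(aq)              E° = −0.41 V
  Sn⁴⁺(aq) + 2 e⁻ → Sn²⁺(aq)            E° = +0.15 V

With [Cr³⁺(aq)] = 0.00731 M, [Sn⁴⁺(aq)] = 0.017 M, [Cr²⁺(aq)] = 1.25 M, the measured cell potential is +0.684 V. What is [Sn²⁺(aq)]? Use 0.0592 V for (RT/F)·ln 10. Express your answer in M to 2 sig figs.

0.032 M

With Sn⁴⁺/Sn²⁺ at the cathode and Cr³⁺/Cr²⁺ at the anode, E°cell = +0.15 − (−0.41) = +0.56 V (n = 2).
From the Nernst equation, log Q = n(E° − E)/0.0592 = 2·(+0.56 − (+0.684))/0.0592 = −4.189.
For Sn⁴⁺(aq) + 2 Cr²⁺(aq) → Sn²⁺(aq) + 2 Cr³⁺(aq), the reaction quotient is Q = ([Sn²⁺(aq)]·[Cr³⁺(aq)]^2) / ([Sn⁴⁺(aq)]·[Cr²⁺(aq)]^2).
Solving for the unknown gives log [Sn²⁺(aq)] = −1.493, so [Sn²⁺(aq)] ≈ 0.032 M.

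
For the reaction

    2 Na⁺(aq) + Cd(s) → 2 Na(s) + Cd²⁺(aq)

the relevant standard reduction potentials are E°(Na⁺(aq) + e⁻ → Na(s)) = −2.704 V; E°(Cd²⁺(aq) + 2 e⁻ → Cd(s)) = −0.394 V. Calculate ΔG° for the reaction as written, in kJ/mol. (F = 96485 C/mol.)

+446 kJ/mol

In the reaction as written Na⁺(aq) is reduced, so the Na⁺/Na couple is the cathode and Cd²⁺/Cd is the anode.
E°cell = −2.704 − (−0.394) = −2.310 V; balancing electrons gives n = 2.
ΔG° = −nFE°cell = −(2)(96485)(−2.310) J/mol = +446 kJ/mol.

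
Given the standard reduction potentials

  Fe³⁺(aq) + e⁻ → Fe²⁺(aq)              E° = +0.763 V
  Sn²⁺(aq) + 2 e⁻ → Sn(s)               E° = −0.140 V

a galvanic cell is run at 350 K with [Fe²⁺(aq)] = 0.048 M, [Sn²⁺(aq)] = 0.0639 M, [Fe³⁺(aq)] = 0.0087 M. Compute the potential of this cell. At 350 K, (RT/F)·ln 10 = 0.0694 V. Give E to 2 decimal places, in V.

+0.89 V

The Fe³⁺/Fe²⁺ couple has the more positive E°, so it is the cathode; Sn²⁺/Sn is the anode.
The standard potential is +0.763 − (−0.140) = +0.903 V and the balanced reaction transfers n = 2 electrons.
Balancing gives 2 Fe³⁺(aq) + Sn(s) → 2 Fe²⁺(aq) + Sn²⁺(aq); hence Q = ([Fe²⁺(aq)]^2·[Sn²⁺(aq)]) / [Fe³⁺(aq)]^2 = 1.95 (log Q = 0.289).
By the Nernst equation, E = +0.903 − (0.0694/2)·(0.289) = +0.89 V.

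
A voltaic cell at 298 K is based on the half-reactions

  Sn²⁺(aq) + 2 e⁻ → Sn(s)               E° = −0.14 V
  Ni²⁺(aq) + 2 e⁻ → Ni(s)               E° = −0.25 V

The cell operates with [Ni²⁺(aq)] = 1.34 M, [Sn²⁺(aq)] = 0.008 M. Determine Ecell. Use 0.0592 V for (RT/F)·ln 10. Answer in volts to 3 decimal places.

Since E°(Sn²⁺/Sn) > E°(Ni²⁺/Ni), Sn²⁺/Sn serves as the cathode.
E°cell = −0.14 − (−0.25) = +0.11 V, with n = 2 electrons transferred.
Balancing gives Sn²⁺(aq) + Ni(s) → Sn(s) + Ni²⁺(aq); hence Q = [Ni²⁺(aq)] / [Sn²⁺(aq)] = 168 (log Q = 2.224).
E = E° − (0.0592/n)·log Q = +0.11 − (0.0592/2)(2.224) = +0.044 V.

+0.044 V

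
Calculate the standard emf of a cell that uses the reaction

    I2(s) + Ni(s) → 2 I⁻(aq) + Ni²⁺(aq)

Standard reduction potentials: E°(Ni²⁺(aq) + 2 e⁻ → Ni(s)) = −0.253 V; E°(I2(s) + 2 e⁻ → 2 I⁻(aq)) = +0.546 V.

+0.799 V

I2(s) gains electrons, so the I₂/I⁻ couple is the cathode; the Ni²⁺/Ni couple is the anode.
E°cell = E°(cathode) − E°(anode) = +0.546 − (−0.253) = +0.799 V.
The positive value indicates the reaction is spontaneous as written.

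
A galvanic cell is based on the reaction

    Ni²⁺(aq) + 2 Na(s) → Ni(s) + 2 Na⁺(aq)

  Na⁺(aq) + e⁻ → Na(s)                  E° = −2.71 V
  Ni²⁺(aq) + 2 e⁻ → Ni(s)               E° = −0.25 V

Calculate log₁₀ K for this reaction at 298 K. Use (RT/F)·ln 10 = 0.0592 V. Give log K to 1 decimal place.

The Ni²⁺/Ni couple is reduced (cathode); E°cell = −0.25 − (−2.71) = +2.46 V with n = 2.
At equilibrium E = 0, so log K = nE°cell / 0.0592 = (2)(+2.46) / 0.0592 = 83.1.

log K = 83.1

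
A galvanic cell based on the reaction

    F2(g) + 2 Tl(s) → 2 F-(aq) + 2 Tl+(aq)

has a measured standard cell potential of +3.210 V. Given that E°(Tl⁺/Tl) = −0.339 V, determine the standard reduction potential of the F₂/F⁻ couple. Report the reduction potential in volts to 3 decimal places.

In the reaction as written the F₂/F⁻ couple is reduced (cathode) and Tl⁺/Tl is oxidized (anode), so E°cell = E°(F₂/F⁻) − E°(Tl⁺/Tl).
E°(F₂/F⁻) = E°cell + E°(anode) = +3.210 + (−0.339) = +2.871 V.

+2.871 V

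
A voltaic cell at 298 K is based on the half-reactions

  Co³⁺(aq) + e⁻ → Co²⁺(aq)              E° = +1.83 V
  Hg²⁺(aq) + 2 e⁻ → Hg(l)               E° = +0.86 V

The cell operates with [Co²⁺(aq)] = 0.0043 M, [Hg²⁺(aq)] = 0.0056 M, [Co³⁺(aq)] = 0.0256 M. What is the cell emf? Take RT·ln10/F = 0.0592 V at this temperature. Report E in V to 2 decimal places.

The Co³⁺/Co²⁺ couple has the more positive E°, so it is the cathode; Hg²⁺/Hg is the anode.
E°cell = +1.83 − (+0.86) = +0.97 V, with n = 2 electrons transferred.
Balancing gives 2 Co³⁺(aq) + Hg(l) → 2 Co²⁺(aq) + Hg²⁺(aq); hence Q = ([Co²⁺(aq)]^2·[Hg²⁺(aq)]) / [Co³⁺(aq)]^2 = 0.000158 (log Q = −3.801).
E = E° − (0.0592/n)·log Q = +0.97 − (0.0592/2)(−3.801) = +1.08 V.

+1.08 V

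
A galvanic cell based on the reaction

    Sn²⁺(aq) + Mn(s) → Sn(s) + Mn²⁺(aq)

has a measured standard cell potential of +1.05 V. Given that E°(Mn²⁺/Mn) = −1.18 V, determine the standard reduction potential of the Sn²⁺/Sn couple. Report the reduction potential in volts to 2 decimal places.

−0.13 V

In the reaction as written the Sn²⁺/Sn couple is reduced (cathode) and Mn²⁺/Mn is oxidized (anode), so E°cell = E°(Sn²⁺/Sn) − E°(Mn²⁺/Mn).
E°(Sn²⁺/Sn) = E°cell + E°(anode) = +1.05 + (−1.18) = −0.13 V.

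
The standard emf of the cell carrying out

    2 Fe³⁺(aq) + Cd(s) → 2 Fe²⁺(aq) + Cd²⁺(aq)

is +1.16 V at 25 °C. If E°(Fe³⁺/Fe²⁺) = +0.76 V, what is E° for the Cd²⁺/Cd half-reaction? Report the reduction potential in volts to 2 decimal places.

−0.40 V

In the reaction as written the Fe³⁺/Fe²⁺ couple is reduced (cathode) and Cd²⁺/Cd is oxidized (anode), so E°cell = E°(Fe³⁺/Fe²⁺) − E°(Cd²⁺/Cd).
E°(Cd²⁺/Cd) = E°(cathode) − E°cell = +0.76 − (+1.16) = −0.40 V.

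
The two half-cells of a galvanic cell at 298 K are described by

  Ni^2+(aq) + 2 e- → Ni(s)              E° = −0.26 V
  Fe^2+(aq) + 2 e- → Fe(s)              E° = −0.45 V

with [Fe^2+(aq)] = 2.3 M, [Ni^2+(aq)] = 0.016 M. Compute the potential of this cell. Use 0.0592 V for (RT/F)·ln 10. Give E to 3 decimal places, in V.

The Ni²⁺/Ni couple has the more positive E°, so it is the cathode; Fe²⁺/Fe is the anode.
E°cell = −0.26 − (−0.45) = +0.19 V, with n = 2 electrons transferred.
Balancing gives Ni^2+(aq) + Fe(s) → Ni(s) + Fe^2+(aq); hence Q = [Fe^2+(aq)] / [Ni^2+(aq)] = 144 (log Q = 2.158).
E = E° − (0.0592/n)·log Q = +0.19 − (0.0592/2)(2.158) = +0.126 V.

+0.126 V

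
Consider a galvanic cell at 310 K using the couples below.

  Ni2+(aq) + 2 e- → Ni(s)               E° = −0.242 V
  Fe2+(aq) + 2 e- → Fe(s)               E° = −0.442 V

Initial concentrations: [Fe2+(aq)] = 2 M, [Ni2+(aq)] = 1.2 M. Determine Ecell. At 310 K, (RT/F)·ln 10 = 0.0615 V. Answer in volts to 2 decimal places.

+0.19 V

Ni²⁺/Ni is reduced (cathode, E° = −0.242 V) and Fe²⁺/Fe is oxidized (anode).
E°cell = E°cat − E°an = −0.242 − (−0.442) = +0.200 V; n = 2.
Balancing gives Ni2+(aq) + Fe(s) → Ni(s) + Fe2+(aq); hence Q = [Fe2+(aq)] / [Ni2+(aq)] = 1.67 (log Q = 0.222).
Applying E = E° − (RT ln10/nF)·log Q gives +0.200 − (0.0615/2)(0.222) = +0.19 V.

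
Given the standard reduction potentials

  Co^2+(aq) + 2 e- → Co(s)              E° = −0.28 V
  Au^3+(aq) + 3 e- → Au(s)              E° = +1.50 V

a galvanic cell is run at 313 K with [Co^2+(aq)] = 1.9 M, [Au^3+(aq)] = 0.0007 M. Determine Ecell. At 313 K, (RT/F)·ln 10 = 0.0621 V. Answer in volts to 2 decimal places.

+1.71 V

The Au³⁺/Au couple has the more positive E°, so it is the cathode; Co²⁺/Co is the anode.
E°cell = +1.50 − (−0.28) = +1.78 V, with n = 6 electrons transferred.
The balanced reaction is 2 Au^3+(aq) + 3 Co(s) → 2 Au(s) + 3 Co^2+(aq), so Q = [Co^2+(aq)]^3 / [Au^3+(aq)]^2 = 1.4×10^7 and log Q = 7.146.
Applying E = E° − (RT ln10/nF)·log Q gives +1.78 − (0.0621/6)(7.146) = +1.71 V.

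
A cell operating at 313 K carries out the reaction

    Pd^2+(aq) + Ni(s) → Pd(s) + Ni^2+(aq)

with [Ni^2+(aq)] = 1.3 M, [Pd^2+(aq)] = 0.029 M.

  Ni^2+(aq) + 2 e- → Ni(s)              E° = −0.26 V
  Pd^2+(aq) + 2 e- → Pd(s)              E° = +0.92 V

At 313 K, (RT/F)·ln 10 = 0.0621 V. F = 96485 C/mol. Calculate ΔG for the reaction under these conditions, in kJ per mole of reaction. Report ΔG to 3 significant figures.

−218 kJ/mol

The standard cell potential is +0.92 − (−0.26) = +1.18 V, with n = 2 electrons in the balanced equation.
The reaction quotient is [Ni^2+(aq)] / [Pd^2+(aq)] = 44.8; by Nernst, E = +1.18 − (0.0621/2)(1.652) = +1.1287 V.
Then ΔG = −nFE = −2 × 96485 × +1.1287 J/mol = −218 kJ/mol.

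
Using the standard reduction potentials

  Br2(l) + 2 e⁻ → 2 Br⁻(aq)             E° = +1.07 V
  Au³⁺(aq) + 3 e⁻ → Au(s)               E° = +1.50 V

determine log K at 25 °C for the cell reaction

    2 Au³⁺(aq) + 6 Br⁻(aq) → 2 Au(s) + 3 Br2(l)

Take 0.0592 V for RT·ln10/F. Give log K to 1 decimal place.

log K = 43.6

The Au³⁺/Au couple is reduced (cathode); E°cell = +1.50 − (+1.07) = +0.43 V with n = 6.
At equilibrium E = 0, so log K = nE°cell / 0.0592 = (6)(+0.43) / 0.0592 = 43.6.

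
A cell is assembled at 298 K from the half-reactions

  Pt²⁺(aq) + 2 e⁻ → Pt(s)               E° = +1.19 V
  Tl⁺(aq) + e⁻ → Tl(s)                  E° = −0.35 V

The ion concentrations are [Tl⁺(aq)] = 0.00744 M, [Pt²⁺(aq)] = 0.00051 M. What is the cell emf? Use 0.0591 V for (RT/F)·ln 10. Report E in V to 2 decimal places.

+1.57 V

The Pt²⁺/Pt couple has the more positive E°, so it is the cathode; Tl⁺/Tl is the anode.
The standard potential is +1.19 − (−0.35) = +1.54 V and the balanced reaction transfers n = 2 electrons.
The balanced reaction is Pt²⁺(aq) + 2 Tl(s) → Pt(s) + 2 Tl⁺(aq), so Q = [Tl⁺(aq)]^2 / [Pt²⁺(aq)] = 0.109 and log Q = −0.964.
By the Nernst equation, E = +1.54 − (0.0591/2)·(−0.964) = +1.57 V.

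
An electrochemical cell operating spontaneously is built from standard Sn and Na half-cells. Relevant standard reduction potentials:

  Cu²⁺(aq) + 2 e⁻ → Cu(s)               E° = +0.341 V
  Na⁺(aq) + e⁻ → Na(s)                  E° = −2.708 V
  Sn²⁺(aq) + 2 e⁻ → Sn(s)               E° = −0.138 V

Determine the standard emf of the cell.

The Sn²⁺/Sn couple has the higher E°, so Sn ion is reduced (cathode) and Na is oxidized (anode).
E°cell = E°(cathode) − E°(anode) = −0.138 − (−2.708) = +2.570 V.

+2.570 V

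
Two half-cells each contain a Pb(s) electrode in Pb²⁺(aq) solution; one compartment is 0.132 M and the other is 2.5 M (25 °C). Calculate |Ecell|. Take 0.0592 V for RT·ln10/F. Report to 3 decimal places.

0.038 V

For a concentration cell E°cell = 0, since both electrodes use the same couple.
The compartment with the higher Pb²⁺(aq) concentration (2.5 M) acts as the cathode; ions are reduced there and produced at the dilute (0.132 M) anode.
With n = 2, Ecell = −(0.0592/2)·log([dilute]/[conc]) = −(0.0592/2)·log(0.132/2.5) = +0.038 V.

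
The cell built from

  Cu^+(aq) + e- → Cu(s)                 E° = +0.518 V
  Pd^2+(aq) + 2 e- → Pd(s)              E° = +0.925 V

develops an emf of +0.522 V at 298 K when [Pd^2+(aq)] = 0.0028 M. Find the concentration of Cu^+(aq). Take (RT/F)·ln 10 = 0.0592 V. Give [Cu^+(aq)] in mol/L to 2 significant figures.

0.00060 M

The Pd²⁺/Pd couple has the larger reduction potential, so it is the cathode: E°cell = +0.925 − (+0.518) = +0.407 V and n = 2.
Since E = E° − (0.0592/n)·log Q, log Q = n(E° − E)/0.0592 = −3.885.
The balanced reaction is Pd^2+(aq) + 2 Cu(s) → Pd(s) + 2 Cu^+(aq), so Q = [Cu^+(aq)]^2 / [Pd^2+(aq)].
Solving for the unknown gives log [Cu^+(aq)] = −3.219, so [Cu^+(aq)] ≈ 0.00060 M.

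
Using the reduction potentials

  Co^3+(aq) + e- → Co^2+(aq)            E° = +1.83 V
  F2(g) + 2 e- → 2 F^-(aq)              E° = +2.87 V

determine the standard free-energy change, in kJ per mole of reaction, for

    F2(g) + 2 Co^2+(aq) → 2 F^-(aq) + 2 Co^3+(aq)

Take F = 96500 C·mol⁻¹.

−201 kJ/mol

In the reaction as written F2(g) is reduced, so the F₂/F⁻ couple is the cathode and Co³⁺/Co²⁺ is the anode.
E°cell = +2.87 − (+1.83) = +1.04 V; balancing electrons gives n = 2.
ΔG° = −nFE°cell = −(2)(96500)(+1.04) J/mol = −201 kJ/mol.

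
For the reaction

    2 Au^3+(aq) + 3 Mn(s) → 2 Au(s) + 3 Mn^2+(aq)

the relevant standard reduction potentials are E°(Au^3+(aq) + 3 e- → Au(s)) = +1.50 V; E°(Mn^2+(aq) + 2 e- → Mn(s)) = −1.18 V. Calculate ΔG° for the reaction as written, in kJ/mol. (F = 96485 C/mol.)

In the reaction as written Au^3+(aq) is reduced, so the Au³⁺/Au couple is the cathode and Mn²⁺/Mn is the anode.
E°cell = +1.50 − (−1.18) = +2.68 V; balancing electrons gives n = 6.
ΔG° = −nFE°cell = −(6)(96485)(+2.68) J/mol = −1551 kJ/mol.

−1551 kJ/mol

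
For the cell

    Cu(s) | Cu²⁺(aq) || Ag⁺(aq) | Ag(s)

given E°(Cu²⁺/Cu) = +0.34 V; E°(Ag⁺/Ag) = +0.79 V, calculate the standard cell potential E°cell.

By convention the left-hand electrode in cell notation is the anode (oxidation) and the right-hand electrode is the cathode (reduction).
E°cell = E°(right) − E°(left) = +0.79 − (+0.34) = +0.45 V.

+0.45 V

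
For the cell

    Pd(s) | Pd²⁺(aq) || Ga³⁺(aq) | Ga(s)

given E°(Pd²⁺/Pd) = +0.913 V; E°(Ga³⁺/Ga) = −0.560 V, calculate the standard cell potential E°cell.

−1.473 V

By convention the left-hand electrode in cell notation is the anode (oxidation) and the right-hand electrode is the cathode (reduction).
E°cell = E°(right) − E°(left) = −0.560 − (+0.913) = −1.473 V.
The negative sign shows that, as written, the cell would require an external voltage to drive the reaction.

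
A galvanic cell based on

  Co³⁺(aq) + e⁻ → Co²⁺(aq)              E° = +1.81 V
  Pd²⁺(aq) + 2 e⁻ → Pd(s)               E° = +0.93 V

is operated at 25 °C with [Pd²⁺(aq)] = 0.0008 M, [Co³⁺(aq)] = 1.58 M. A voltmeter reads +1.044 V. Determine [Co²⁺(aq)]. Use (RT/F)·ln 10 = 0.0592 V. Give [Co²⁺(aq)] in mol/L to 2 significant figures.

With Co³⁺/Co²⁺ at the cathode and Pd²⁺/Pd at the anode, E°cell = +1.81 − (+0.93) = +0.88 V (n = 2).
Rearranging E = E° − (0.0592/n)·log Q gives log Q = 2(+0.88 − (+1.044))/0.0592 = −5.541.
Balancing electrons gives 2 Co³⁺(aq) + Pd(s) → 2 Co²⁺(aq) + Pd²⁺(aq); thus Q = ([Co²⁺(aq)]^2·[Pd²⁺(aq)]) / [Co³⁺(aq)]^2.
Solving for the unknown gives log [Co²⁺(aq)] = −1.023, so [Co²⁺(aq)] ≈ 0.095 M.

0.095 M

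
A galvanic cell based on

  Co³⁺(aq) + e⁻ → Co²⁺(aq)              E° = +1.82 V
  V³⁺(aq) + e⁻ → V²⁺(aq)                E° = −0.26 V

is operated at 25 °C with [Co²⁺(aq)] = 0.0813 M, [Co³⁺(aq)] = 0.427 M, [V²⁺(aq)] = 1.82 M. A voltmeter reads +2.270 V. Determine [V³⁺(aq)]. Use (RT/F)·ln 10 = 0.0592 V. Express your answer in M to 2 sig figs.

0.0059 M

Co³⁺/Co²⁺ is the cathode (higher E°); E°cell = +1.82 − (−0.26) = +2.08 V with n = 1.
From the Nernst equation, log Q = n(E° − E)/0.0592 = 1·(+2.08 − (+2.270))/0.0592 = −3.209.
For Co³⁺(aq) + V²⁺(aq) → Co²⁺(aq) + V³⁺(aq), the reaction quotient is Q = ([Co²⁺(aq)]·[V³⁺(aq)]) / ([Co³⁺(aq)]·[V²⁺(aq)]).
Isolating [V³⁺(aq)] in Q = 10^{−3.209} yields log [V³⁺(aq)] = −2.229, i.e. 0.0059 M.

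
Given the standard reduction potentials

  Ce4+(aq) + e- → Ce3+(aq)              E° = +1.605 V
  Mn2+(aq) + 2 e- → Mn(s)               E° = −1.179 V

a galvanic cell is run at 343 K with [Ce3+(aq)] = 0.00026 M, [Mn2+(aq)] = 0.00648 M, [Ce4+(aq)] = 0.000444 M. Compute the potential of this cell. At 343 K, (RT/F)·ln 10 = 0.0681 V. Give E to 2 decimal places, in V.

Ce⁴⁺/Ce³⁺ is reduced (cathode, E° = +1.605 V) and Mn²⁺/Mn is oxidized (anode).
The standard potential is +1.605 − (−1.179) = +2.784 V and the balanced reaction transfers n = 2 electrons.
The balanced reaction is 2 Ce4+(aq) + Mn(s) → 2 Ce3+(aq) + Mn2+(aq), so Q = ([Ce3+(aq)]^2·[Mn2+(aq)]) / [Ce4+(aq)]^2 = 0.00222 and log Q = −2.653.
Applying E = E° − (RT ln10/nF)·log Q gives +2.784 − (0.0681/2)(−2.653) = +2.87 V.

+2.87 V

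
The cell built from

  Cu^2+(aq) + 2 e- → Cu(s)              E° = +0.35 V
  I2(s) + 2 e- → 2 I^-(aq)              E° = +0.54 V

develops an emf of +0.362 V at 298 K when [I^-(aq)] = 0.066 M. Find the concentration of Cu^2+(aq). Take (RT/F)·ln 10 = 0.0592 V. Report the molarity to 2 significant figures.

With I₂/I⁻ at the cathode and Cu²⁺/Cu at the anode, E°cell = +0.54 − (+0.35) = +0.19 V (n = 2).
Since E = E° − (0.0592/n)·log Q, log Q = n(E° − E)/0.0592 = −5.811.
The balanced reaction is I2(s) + Cu(s) → 2 I^-(aq) + Cu^2+(aq), so Q = [I^-(aq)]^2·[Cu^2+(aq)].
Solving for the unknown gives log [Cu^2+(aq)] = −3.450, so [Cu^2+(aq)] ≈ 0.00035 M.

0.00035 M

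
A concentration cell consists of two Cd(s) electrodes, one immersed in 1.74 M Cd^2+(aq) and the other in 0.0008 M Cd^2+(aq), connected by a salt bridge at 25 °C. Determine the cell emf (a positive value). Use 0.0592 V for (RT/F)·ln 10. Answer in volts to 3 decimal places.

0.099 V

For a concentration cell E°cell = 0, since both electrodes use the same couple.
The compartment with the higher Cd^2+(aq) concentration (1.74 M) acts as the cathode; ions are reduced there and produced at the dilute (0.0008 M) anode.
With n = 2, Ecell = −(0.0592/2)·log([dilute]/[conc]) = −(0.0592/2)·log(0.0008/1.74) = +0.099 V.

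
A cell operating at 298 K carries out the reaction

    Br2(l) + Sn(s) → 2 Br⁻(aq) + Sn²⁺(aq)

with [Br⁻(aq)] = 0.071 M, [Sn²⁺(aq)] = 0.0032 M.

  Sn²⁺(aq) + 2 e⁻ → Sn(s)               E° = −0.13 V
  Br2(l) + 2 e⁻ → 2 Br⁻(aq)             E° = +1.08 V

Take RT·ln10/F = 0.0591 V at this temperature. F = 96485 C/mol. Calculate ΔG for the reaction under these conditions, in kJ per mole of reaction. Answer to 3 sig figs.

The standard cell potential is +1.08 − (−0.13) = +1.21 V, with n = 2 electrons in the balanced equation.
Q = [Br⁻(aq)]^2·[Sn²⁺(aq)] = 1.61×10^−5, so log Q = −4.792 and E = +1.21 − (0.0591/2)(−4.792) = +1.3516 V.
ΔG = −nFE = −(2)(96485)(+1.3516) J/mol = −261 kJ/mol.

−261 kJ/mol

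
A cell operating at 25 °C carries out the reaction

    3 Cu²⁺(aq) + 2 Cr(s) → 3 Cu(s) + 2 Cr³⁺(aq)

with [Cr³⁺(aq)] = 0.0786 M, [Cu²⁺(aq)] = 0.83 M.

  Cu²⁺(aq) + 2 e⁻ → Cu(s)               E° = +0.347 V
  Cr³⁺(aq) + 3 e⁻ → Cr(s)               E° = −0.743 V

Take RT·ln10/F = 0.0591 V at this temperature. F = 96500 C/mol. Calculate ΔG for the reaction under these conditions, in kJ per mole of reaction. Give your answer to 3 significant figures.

E°cell = +0.347 − (−0.743) = +1.090 V; the balanced reaction transfers n = 6 electrons.
The reaction quotient is [Cr³⁺(aq)]^2 / [Cu²⁺(aq)]^3 = 0.0108; by Nernst, E = +1.090 − (0.0591/6)(−1.966) = +1.1094 V.
Finally ΔG = −nFE = −(6)(96500 C/mol)(+1.1094 V) = −642 kJ/mol.

−642 kJ/mol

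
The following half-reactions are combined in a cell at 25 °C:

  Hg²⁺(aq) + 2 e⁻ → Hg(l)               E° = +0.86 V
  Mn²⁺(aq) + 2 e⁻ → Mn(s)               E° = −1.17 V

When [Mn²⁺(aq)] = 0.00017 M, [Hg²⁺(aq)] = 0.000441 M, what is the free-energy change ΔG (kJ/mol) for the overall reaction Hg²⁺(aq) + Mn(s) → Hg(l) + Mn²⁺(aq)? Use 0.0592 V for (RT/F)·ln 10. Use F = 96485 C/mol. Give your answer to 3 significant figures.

−394 kJ/mol

With Hg²⁺/Hg reduced at the cathode, E°cell = +0.86 − (−1.17) = +2.03 V and n = 2.
Here Q = [Mn²⁺(aq)] / [Hg²⁺(aq)] = 0.385 (log Q = −0.414), giving E = +2.03 − (0.0592/2)·(−0.414) = +2.0423 V.
Finally ΔG = −nFE = −(2)(96485 C/mol)(+2.0423 V) = −394 kJ/mol.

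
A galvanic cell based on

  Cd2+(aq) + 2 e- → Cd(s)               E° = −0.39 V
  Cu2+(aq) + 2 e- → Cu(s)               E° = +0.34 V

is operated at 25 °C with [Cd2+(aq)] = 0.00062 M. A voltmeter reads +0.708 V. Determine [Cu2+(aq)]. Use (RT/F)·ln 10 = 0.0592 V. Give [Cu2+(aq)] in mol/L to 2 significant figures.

Cu²⁺/Cu is the cathode (higher E°); E°cell = +0.34 − (−0.39) = +0.73 V with n = 2.
From the Nernst equation, log Q = n(E° − E)/0.0592 = 2·(+0.73 − (+0.708))/0.0592 = 0.743.
Balancing electrons gives Cu2+(aq) + Cd(s) → Cu(s) + Cd2+(aq); thus Q = [Cd2+(aq)] / [Cu2+(aq)].
Solving for the unknown gives log [Cu2+(aq)] = −3.951, so [Cu2+(aq)] ≈ 0.00011 M.

0.00011 M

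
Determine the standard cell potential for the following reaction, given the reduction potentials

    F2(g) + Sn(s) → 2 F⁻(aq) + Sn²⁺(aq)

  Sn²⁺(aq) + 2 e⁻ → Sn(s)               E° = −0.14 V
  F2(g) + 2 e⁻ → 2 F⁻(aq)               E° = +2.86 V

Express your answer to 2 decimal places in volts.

+3.00 V

F2(g) gains electrons, so the F₂/F⁻ couple is the cathode; the Sn²⁺/Sn couple is the anode.
E°cell = E°(cathode) − E°(anode) = +2.86 − (−0.14) = +3.00 V.
The positive value indicates the reaction is spontaneous as written.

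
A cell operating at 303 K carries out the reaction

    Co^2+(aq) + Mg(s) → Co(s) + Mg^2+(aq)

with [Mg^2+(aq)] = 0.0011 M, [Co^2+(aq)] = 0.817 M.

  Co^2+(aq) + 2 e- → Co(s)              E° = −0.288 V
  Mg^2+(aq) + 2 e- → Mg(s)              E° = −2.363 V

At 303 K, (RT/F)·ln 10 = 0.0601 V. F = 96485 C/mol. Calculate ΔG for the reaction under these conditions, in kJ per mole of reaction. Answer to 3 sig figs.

−417 kJ/mol

E°cell = −0.288 − (−2.363) = +2.075 V; the balanced reaction transfers n = 2 electrons.
The reaction quotient is [Mg^2+(aq)] / [Co^2+(aq)] = 0.00135; by Nernst, E = +2.075 − (0.0601/2)(−2.871) = +2.1613 V.
Then ΔG = −nFE = −2 × 96485 × +2.1613 J/mol = −417 kJ/mol.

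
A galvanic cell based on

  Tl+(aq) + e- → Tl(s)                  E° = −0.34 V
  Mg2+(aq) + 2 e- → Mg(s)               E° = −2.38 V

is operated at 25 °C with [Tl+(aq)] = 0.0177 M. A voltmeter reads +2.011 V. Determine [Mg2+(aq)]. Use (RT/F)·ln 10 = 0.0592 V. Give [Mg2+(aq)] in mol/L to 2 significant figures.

0.0030 M

Tl⁺/Tl is the cathode (higher E°); E°cell = −0.34 − (−2.38) = +2.04 V with n = 2.
Since E = E° − (0.0592/n)·log Q, log Q = n(E° − E)/0.0592 = 0.980.
For 2 Tl+(aq) + Mg(s) → 2 Tl(s) + Mg2+(aq), the reaction quotient is Q = [Mg2+(aq)] / [Tl+(aq)]^2.
Isolating [Mg2+(aq)] in Q = 10^{0.980} yields log [Mg2+(aq)] = −2.524, i.e. 0.0030 M.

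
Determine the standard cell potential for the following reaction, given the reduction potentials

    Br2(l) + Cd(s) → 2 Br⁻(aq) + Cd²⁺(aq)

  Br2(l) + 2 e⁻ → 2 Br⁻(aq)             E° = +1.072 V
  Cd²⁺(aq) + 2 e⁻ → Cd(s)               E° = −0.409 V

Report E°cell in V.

In the reaction as written, Br2(l) is reduced (cathode) and Cd²⁺(aq) is produced by oxidation at the anode.
E°cell = E°(cathode) − E°(anode) = +1.072 − (−0.409) = +1.481 V.

+1.481 V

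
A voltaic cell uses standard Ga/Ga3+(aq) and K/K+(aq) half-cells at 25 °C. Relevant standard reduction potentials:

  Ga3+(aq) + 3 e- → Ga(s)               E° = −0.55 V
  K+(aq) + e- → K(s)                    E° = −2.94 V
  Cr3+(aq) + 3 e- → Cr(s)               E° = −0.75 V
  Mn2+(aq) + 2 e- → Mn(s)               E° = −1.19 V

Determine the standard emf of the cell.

The Ga³⁺/Ga couple has the higher E°, so Ga ion is reduced (cathode) and K is oxidized (anode).
E°cell = E°(cathode) − E°(anode) = −0.55 − (−2.94) = +2.39 V.

+2.39 V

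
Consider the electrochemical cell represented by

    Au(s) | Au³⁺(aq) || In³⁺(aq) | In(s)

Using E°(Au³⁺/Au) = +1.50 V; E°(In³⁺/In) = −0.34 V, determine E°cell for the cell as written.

−1.84 V

By convention the left-hand electrode in cell notation is the anode (oxidation) and the right-hand electrode is the cathode (reduction).
E°cell = E°(right) − E°(left) = −0.34 − (+1.50) = −1.84 V.
The negative sign shows that, as written, the cell would require an external voltage to drive the reaction.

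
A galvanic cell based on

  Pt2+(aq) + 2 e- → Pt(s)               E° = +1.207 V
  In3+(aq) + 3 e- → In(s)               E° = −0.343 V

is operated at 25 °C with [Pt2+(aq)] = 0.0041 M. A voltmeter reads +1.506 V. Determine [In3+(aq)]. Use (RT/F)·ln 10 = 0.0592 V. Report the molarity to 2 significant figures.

0.045 M

Pt²⁺/Pt is the cathode (higher E°); E°cell = +1.207 − (−0.343) = +1.550 V with n = 6.
Since E = E° − (0.0592/n)·log Q, log Q = n(E° − E)/0.0592 = 4.459.
Balancing electrons gives 3 Pt2+(aq) + 2 In(s) → 3 Pt(s) + 2 In3+(aq); thus Q = [In3+(aq)]^2 / [Pt2+(aq)]^3.
Substituting the known concentrations and solving, log [In3+(aq)] = −1.351 and [In3+(aq)] = 0.045 M.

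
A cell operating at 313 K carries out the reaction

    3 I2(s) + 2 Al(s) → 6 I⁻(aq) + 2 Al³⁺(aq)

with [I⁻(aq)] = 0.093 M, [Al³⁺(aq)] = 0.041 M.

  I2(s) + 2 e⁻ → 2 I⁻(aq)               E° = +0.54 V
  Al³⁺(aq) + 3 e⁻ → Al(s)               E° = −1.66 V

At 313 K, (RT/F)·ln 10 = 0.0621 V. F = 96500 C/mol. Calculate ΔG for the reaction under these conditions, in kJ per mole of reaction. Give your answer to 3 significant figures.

With I₂/I⁻ reduced at the cathode, E°cell = +0.54 − (−1.66) = +2.20 V and n = 6.
The reaction quotient is [I⁻(aq)]^6·[Al³⁺(aq)]^2 = 1.09×10^−9; by Nernst, E = +2.20 − (0.0621/6)(−8.964) = +2.2928 V.
Then ΔG = −nFE = −6 × 96500 × +2.2928 J/mol = −1330 kJ/mol.

−1330 kJ/mol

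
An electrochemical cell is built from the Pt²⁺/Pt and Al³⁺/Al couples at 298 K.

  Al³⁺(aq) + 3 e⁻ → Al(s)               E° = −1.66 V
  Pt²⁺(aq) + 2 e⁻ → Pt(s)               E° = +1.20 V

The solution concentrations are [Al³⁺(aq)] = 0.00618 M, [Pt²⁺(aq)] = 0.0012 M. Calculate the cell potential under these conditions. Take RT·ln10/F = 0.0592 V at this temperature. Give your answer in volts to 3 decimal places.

Since E°(Pt²⁺/Pt) > E°(Al³⁺/Al), Pt²⁺/Pt serves as the cathode.
E°cell = E°cat − E°an = +1.20 − (−1.66) = +2.86 V; n = 6.
The balanced reaction is 3 Pt²⁺(aq) + 2 Al(s) → 3 Pt(s) + 2 Al³⁺(aq), so Q = [Al³⁺(aq)]^2 / [Pt²⁺(aq)]^3 = 2.21×10^4 and log Q = 4.344.
Applying E = E° − (RT ln10/nF)·log Q gives +2.86 − (0.0592/6)(4.344) = +2.817 V.

+2.817 V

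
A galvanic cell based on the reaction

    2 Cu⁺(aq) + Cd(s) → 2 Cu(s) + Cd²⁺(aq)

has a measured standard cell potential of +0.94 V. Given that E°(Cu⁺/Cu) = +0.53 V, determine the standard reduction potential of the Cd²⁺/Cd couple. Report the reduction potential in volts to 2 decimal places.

−0.41 V

In the reaction as written the Cu⁺/Cu couple is reduced (cathode) and Cd²⁺/Cd is oxidized (anode), so E°cell = E°(Cu⁺/Cu) − E°(Cd²⁺/Cd).
E°(Cd²⁺/Cd) = E°(cathode) − E°cell = +0.53 − (+0.94) = −0.41 V.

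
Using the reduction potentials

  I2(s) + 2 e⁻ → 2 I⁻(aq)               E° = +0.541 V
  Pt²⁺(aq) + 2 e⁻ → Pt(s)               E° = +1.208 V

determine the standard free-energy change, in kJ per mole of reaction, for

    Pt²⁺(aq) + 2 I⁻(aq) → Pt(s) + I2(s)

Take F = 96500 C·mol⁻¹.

−129 kJ/mol

In the reaction as written Pt²⁺(aq) is reduced, so the Pt²⁺/Pt couple is the cathode and I₂/I⁻ is the anode.
E°cell = +1.208 − (+0.541) = +0.667 V; balancing electrons gives n = 2.
ΔG° = −nFE°cell = −(2)(96500)(+0.667) J/mol = −129 kJ/mol.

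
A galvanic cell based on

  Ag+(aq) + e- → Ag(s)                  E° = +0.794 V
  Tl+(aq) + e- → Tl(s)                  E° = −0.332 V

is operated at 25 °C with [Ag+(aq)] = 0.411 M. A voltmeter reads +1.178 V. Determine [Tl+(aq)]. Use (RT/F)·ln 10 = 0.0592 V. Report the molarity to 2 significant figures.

With Ag⁺/Ag at the cathode and Tl⁺/Tl at the anode, E°cell = +0.794 − (−0.332) = +1.126 V (n = 1).
From the Nernst equation, log Q = n(E° − E)/0.0592 = 1·(+1.126 − (+1.178))/0.0592 = −0.878.
The balanced reaction is Ag+(aq) + Tl(s) → Ag(s) + Tl+(aq), so Q = [Tl+(aq)] / [Ag+(aq)].
Substituting the known concentrations and solving, log [Tl+(aq)] = −1.264 and [Tl+(aq)] = 0.054 M.

0.054 M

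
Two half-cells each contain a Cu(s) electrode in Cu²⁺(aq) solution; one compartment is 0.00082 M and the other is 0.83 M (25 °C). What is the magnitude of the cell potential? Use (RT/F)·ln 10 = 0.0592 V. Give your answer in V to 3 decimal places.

0.089 V

For a concentration cell E°cell = 0, since both electrodes use the same couple.
The compartment with the higher Cu²⁺(aq) concentration (0.83 M) acts as the cathode; ions are reduced there and produced at the dilute (0.00082 M) anode.
With n = 2, Ecell = −(0.0592/2)·log([dilute]/[conc]) = −(0.0592/2)·log(0.00082/0.83) = +0.089 V.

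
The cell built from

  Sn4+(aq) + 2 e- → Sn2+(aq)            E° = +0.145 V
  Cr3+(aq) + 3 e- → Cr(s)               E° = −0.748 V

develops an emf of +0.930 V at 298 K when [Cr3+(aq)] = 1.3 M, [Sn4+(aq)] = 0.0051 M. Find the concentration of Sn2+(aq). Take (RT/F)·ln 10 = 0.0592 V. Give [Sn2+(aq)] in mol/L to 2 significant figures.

0.00024 M

The Sn⁴⁺/Sn²⁺ couple has the larger reduction potential, so it is the cathode: E°cell = +0.145 − (−0.748) = +0.893 V and n = 6.
Since E = E° − (0.0592/n)·log Q, log Q = n(E° − E)/0.0592 = −3.750.
Balancing electrons gives 3 Sn4+(aq) + 2 Cr(s) → 3 Sn2+(aq) + 2 Cr3+(aq); thus Q = ([Sn2+(aq)]^3·[Cr3+(aq)]^2) / [Sn4+(aq)]^3.
Solving for the unknown gives log [Sn2+(aq)] = −3.618, so [Sn2+(aq)] ≈ 0.00024 M.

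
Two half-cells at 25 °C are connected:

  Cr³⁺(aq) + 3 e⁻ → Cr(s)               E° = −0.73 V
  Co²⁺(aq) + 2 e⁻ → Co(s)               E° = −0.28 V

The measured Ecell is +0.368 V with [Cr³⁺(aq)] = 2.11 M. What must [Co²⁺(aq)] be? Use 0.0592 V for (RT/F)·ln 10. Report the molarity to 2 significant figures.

0.0028 M

With Co²⁺/Co at the cathode and Cr³⁺/Cr at the anode, E°cell = −0.28 − (−0.73) = +0.45 V (n = 6).
Rearranging E = E° − (0.0592/n)·log Q gives log Q = 6(+0.45 − (+0.368))/0.0592 = 8.311.
For 3 Co²⁺(aq) + 2 Cr(s) → 3 Co(s) + 2 Cr³⁺(aq), the reaction quotient is Q = [Cr³⁺(aq)]^2 / [Co²⁺(aq)]^3.
Substituting the known concentrations and solving, log [Co²⁺(aq)] = −2.554 and [Co²⁺(aq)] = 0.0028 M.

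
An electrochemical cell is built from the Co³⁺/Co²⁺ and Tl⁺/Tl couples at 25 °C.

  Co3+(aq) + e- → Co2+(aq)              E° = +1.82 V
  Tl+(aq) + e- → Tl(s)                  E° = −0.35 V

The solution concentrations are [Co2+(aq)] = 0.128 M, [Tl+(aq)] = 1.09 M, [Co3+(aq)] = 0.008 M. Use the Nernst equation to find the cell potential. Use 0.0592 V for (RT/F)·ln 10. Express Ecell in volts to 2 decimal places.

Since E°(Co³⁺/Co²⁺) > E°(Tl⁺/Tl), Co³⁺/Co²⁺ serves as the cathode.
E°cell = E°cat − E°an = +1.82 − (−0.35) = +2.17 V; n = 1.
The balanced reaction is Co3+(aq) + Tl(s) → Co2+(aq) + Tl+(aq), so Q = ([Co2+(aq)]·[Tl+(aq)]) / [Co3+(aq)] = 17.4 and log Q = 1.242.
By the Nernst equation, E = +2.17 − (0.0592/1)·(1.242) = +2.10 V.

+2.10 V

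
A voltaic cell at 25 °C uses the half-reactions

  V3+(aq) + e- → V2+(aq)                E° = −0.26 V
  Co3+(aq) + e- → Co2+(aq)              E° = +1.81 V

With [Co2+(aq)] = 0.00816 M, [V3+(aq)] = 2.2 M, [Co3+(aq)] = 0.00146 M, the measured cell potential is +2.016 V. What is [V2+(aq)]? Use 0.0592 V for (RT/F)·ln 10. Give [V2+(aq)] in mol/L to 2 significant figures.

1.5 M

With Co³⁺/Co²⁺ at the cathode and V³⁺/V²⁺ at the anode, E°cell = +1.81 − (−0.26) = +2.07 V (n = 1).
From the Nernst equation, log Q = n(E° − E)/0.0592 = 1·(+2.07 − (+2.016))/0.0592 = 0.912.
The balanced reaction is Co3+(aq) + V2+(aq) → Co2+(aq) + V3+(aq), so Q = ([Co2+(aq)]·[V3+(aq)]) / ([Co3+(aq)]·[V2+(aq)]).
Substituting the known concentrations and solving, log [V2+(aq)] = 0.178 and [V2+(aq)] = 1.5 M.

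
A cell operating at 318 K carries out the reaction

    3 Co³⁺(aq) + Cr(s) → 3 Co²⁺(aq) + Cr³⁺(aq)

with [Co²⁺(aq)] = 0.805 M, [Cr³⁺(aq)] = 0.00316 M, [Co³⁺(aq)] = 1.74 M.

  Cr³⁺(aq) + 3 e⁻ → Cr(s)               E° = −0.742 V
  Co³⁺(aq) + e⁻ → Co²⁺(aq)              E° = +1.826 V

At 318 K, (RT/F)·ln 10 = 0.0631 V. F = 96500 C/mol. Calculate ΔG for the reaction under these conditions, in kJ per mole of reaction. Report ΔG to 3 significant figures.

With Co³⁺/Co²⁺ reduced at the cathode, E°cell = +1.826 − (−0.742) = +2.568 V and n = 3.
Here Q = ([Co²⁺(aq)]^3·[Cr³⁺(aq)]) / [Co³⁺(aq)]^3 = 0.000313 (log Q = −3.505), giving E = +2.568 − (0.0631/3)·(−3.505) = +2.6417 V.
Then ΔG = −nFE = −3 × 96500 × +2.6417 J/mol = −765 kJ/mol.

−765 kJ/mol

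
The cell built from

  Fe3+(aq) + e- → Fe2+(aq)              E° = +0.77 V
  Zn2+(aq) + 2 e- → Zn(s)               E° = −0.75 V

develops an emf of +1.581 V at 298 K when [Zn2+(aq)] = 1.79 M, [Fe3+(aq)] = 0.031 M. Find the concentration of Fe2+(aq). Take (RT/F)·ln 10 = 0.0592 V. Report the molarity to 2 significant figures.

With Fe³⁺/Fe²⁺ at the cathode and Zn²⁺/Zn at the anode, E°cell = +0.77 − (−0.75) = +1.52 V (n = 2).
Rearranging E = E° − (0.0592/n)·log Q gives log Q = 2(+1.52 − (+1.581))/0.0592 = −2.061.
For 2 Fe3+(aq) + Zn(s) → 2 Fe2+(aq) + Zn2+(aq), the reaction quotient is Q = ([Fe2+(aq)]^2·[Zn2+(aq)]) / [Fe3+(aq)]^2.
Isolating [Fe2+(aq)] in Q = 10^{−2.061} yields log [Fe2+(aq)] = −2.666, i.e. 0.0022 M.

0.0022 M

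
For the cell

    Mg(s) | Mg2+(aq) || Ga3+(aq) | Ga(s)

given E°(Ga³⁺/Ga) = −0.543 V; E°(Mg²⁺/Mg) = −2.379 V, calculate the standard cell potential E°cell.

+1.836 V

By convention the left-hand electrode in cell notation is the anode (oxidation) and the right-hand electrode is the cathode (reduction).
E°cell = E°(right) − E°(left) = −0.543 − (−2.379) = +1.836 V.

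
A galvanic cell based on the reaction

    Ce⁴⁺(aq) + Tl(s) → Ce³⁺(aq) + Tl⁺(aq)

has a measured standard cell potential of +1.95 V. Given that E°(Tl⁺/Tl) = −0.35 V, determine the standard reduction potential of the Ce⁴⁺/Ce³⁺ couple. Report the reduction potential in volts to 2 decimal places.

+1.60 V

In the reaction as written the Ce⁴⁺/Ce³⁺ couple is reduced (cathode) and Tl⁺/Tl is oxidized (anode), so E°cell = E°(Ce⁴⁺/Ce³⁺) − E°(Tl⁺/Tl).
E°(Ce⁴⁺/Ce³⁺) = E°cell + E°(anode) = +1.95 + (−0.35) = +1.60 V.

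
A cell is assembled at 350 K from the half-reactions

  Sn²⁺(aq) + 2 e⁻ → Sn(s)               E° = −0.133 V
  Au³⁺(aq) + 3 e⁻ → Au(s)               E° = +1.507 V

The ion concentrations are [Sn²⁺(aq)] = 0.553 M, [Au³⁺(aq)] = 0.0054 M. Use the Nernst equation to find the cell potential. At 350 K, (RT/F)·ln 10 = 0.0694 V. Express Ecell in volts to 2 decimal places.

+1.60 V

Since E°(Au³⁺/Au) > E°(Sn²⁺/Sn), Au³⁺/Au serves as the cathode.
E°cell = +1.507 − (−0.133) = +1.640 V, with n = 6 electrons transferred.
The balanced reaction is 2 Au³⁺(aq) + 3 Sn(s) → 2 Au(s) + 3 Sn²⁺(aq), so Q = [Sn²⁺(aq)]^3 / [Au³⁺(aq)]^2 = 5.8×10^3 and log Q = 3.763.
E = E° − (0.0694/n)·log Q = +1.640 − (0.0694/6)(3.763) = +1.60 V.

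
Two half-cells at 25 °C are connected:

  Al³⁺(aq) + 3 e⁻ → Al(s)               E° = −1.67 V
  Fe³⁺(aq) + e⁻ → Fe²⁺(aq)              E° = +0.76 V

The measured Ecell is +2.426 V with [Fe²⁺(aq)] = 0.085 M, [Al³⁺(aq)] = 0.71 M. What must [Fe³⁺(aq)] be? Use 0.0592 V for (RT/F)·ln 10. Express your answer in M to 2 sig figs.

0.065 M

With Fe³⁺/Fe²⁺ at the cathode and Al³⁺/Al at the anode, E°cell = +0.76 − (−1.67) = +2.43 V (n = 3).
Rearranging E = E° − (0.0592/n)·log Q gives log Q = 3(+2.43 − (+2.426))/0.0592 = 0.203.
The balanced reaction is 3 Fe³⁺(aq) + Al(s) → 3 Fe²⁺(aq) + Al³⁺(aq), so Q = ([Fe²⁺(aq)]^3·[Al³⁺(aq)]) / [Fe³⁺(aq)]^3.
Substituting the known concentrations and solving, log [Fe³⁺(aq)] = −1.188 and [Fe³⁺(aq)] = 0.065 M.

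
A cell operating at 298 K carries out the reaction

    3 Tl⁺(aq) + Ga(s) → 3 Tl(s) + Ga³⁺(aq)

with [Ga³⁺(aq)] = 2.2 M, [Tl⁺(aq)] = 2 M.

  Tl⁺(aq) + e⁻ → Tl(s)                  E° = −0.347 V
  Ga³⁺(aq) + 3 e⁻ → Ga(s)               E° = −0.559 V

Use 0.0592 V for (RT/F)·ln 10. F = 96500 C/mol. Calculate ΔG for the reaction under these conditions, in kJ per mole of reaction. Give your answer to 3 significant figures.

The standard cell potential is −0.347 − (−0.559) = +0.212 V, with n = 3 electrons in the balanced equation.
Q = [Ga³⁺(aq)] / [Tl⁺(aq)]^3 = 0.275, so log Q = −0.561 and E = +0.212 − (0.0592/3)(−0.561) = +0.2231 V.
Finally ΔG = −nFE = −(3)(96500 C/mol)(+0.2231 V) = −64.6 kJ/mol.

−64.6 kJ/mol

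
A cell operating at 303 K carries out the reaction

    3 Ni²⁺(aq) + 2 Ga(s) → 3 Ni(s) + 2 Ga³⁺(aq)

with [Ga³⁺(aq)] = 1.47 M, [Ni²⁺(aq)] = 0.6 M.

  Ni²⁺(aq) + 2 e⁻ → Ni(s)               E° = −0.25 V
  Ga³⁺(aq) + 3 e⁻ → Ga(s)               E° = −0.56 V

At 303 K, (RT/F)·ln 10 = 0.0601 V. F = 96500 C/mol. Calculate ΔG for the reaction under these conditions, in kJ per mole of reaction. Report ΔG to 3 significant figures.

−174 kJ/mol

The standard cell potential is −0.25 − (−0.56) = +0.31 V, with n = 6 electrons in the balanced equation.
Q = [Ga³⁺(aq)]^2 / [Ni²⁺(aq)]^3 = 10, so log Q = 1.000 and E = +0.31 − (0.0601/6)(1.000) = +0.3000 V.
ΔG = −nFE = −(6)(96500)(+0.3000) J/mol = −174 kJ/mol.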